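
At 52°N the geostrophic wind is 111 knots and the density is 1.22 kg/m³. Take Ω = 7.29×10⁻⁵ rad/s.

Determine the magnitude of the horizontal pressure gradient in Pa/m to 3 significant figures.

Coriolis parameter at 52°N:
f = 2Ω sin φ = 2 × 7.29×10⁻⁵ × sin 52° = 1.15×10⁻⁴ s⁻¹
Wind speed in SI: 111 knots = 57.1 m/s
Geostrophic balance rearranged: |∂P/∂n| = f ρ V_g
|∂P/∂n| = 1.15×10⁻⁴ × 1.22 × 57.1 = 8.00×10⁻³ Pa/m

8.00×10⁻³ Pa/m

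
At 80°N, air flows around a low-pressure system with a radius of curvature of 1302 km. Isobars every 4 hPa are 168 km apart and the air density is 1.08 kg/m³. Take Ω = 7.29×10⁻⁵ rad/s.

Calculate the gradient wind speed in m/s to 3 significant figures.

Coriolis parameter at 80°N:
f = 2Ω sin φ = 2 × 7.29×10⁻⁵ × sin 80° = 1.44×10⁻⁴ s⁻¹
Pressure gradient: |∂P/∂n| = 400 Pa / 168000 m = 2.38×10⁻³ Pa/m
Geostrophic speed: V_g = |∂P/∂n|/(fρ) = 2.38×10⁻³/(1.44×10⁻⁴ × 1.08) = 15.4 m/s
Around a low, centrifugal force acts outward with Coriolis, so pressure-gradient force balances both:
(1/ρ)|∂P/∂n| = fV + V²/R  →  V² + fR·V − fR·V_g = 0
With fR = 1.44×10⁻⁴ × 1302×10³ m = 187 m/s:
V = [−fR + √((fR)² + 4 fR V_g)]/2 = [−187 + √(187² + 4×187×15.4)]/2 = 14.3 m/s
Subgeostrophic (V < V_g = 15.4 m/s), as expected around a low.

14.3 m/s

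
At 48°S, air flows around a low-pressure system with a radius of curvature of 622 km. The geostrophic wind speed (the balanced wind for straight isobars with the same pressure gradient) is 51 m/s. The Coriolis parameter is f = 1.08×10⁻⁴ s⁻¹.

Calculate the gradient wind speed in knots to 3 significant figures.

65.9 knots

Around a low, centrifugal force acts outward with Coriolis, so pressure-gradient force balances both:
(1/ρ)|∂P/∂n| = fV + V²/R  →  V² + fR·V − fR·V_g = 0
With fR = 1.08×10⁻⁴ × 622×10³ m = 67.2 m/s:
V = [−fR + √((fR)² + 4 fR V_g)]/2 = [−67.2 + √(67.2² + 4×67.2×51)]/2 = 33.9 m/s
Subgeostrophic (V < V_g = 51 m/s), as expected around a low.
Converting: 33.9 m/s × 1.944 = 65.9 knots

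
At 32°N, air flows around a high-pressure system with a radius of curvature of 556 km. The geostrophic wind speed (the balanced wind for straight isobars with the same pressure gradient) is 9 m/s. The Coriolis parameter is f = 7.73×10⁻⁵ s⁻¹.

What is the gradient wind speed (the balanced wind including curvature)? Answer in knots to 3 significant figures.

Around a high, pressure-gradient force acts outward with centrifugal, so Coriolis balances both:
fV = (1/ρ)|∂P/∂n| + V²/R  →  V² − fR·V + fR·V_g = 0
With fR = 7.73×10⁻⁵ × 556×10³ m = 43.0 m/s:
V = [fR − √((fR)² − 4 fR V_g)]/2 = [43.0 − √(43.0² − 4×43.0×9)]/2 = 12.8 m/s
Supergeostrophic (V > V_g = 9 m/s), as expected around a high.
Converting: 12.8 m/s × 1.944 = 24.9 knots

24.9 knots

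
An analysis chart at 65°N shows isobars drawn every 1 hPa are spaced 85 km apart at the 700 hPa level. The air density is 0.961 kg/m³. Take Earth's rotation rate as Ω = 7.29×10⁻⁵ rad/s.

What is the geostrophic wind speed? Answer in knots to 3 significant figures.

Coriolis parameter at 65°N:
f = 2Ω sin φ = 2 × 7.29×10⁻⁵ × sin 65° = 1.32×10⁻⁴ s⁻¹
Pressure gradient: |∂P/∂n| = 100 Pa / 85000 m = 1.18×10⁻³ Pa/m
Geostrophic balance (pressure-gradient force = Coriolis force):
V_g = (1/(fρ)) |∂P/∂n| = 1.18×10⁻³ / (1.32×10⁻⁴ × 0.961) = 9.26 m/s
Converting: 9.26 m/s × 1.944 = 18.0 knots

18.0 knots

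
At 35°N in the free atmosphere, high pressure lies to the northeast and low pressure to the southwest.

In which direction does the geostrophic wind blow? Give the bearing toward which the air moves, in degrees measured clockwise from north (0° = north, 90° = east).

315°

The pressure-gradient force points toward the southwest (bearing 225°).
Geostrophic balance: in the Northern Hemisphere the Coriolis force deflects motion to the right, so the geostrophic wind blows 90° to the right of the pressure-gradient force (low pressure on the left).
Rotating 225° by 90° clockwise gives 315° — the wind blows toward the northwest.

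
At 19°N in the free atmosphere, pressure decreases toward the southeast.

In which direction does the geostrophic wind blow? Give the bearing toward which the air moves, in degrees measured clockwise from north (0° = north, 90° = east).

The pressure-gradient force points toward the southeast (bearing 135°).
Geostrophic balance: in the Northern Hemisphere the Coriolis force deflects motion to the right, so the geostrophic wind blows 90° to the right of the pressure-gradient force (low pressure on the left).
Rotating 135° by 90° clockwise gives 225° — the wind blows toward the southwest.

225°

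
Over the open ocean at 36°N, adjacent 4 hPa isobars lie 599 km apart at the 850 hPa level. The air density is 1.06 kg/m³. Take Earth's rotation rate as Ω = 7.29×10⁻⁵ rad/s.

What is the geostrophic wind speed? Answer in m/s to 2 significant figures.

7.4 m/s

Coriolis parameter at 36°N:
f = 2Ω sin φ = 2 × 7.29×10⁻⁵ × sin 36° = 8.57×10⁻⁵ s⁻¹
Pressure gradient: |∂P/∂n| = 400 Pa / 599000 m = 6.68×10⁻⁴ Pa/m
Geostrophic balance (pressure-gradient force = Coriolis force):
V_g = (1/(fρ)) |∂P/∂n| = 6.68×10⁻⁴ / (8.57×10⁻⁵ × 1.06) = 7.35 m/s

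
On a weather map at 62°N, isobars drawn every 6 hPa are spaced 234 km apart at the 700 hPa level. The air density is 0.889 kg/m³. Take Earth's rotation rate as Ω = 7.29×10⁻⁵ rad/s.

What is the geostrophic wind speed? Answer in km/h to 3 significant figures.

80.7 km/h

Coriolis parameter at 62°N:
f = 2Ω sin φ = 2 × 7.29×10⁻⁵ × sin 62° = 1.29×10⁻⁴ s⁻¹
Pressure gradient: |∂P/∂n| = 600 Pa / 234000 m = 2.56×10⁻³ Pa/m
Geostrophic balance (pressure-gradient force = Coriolis force):
V_g = (1/(fρ)) |∂P/∂n| = 2.56×10⁻³ / (1.29×10⁻⁴ × 0.889) = 22.4 m/s
Converting: 22.4 m/s × 3.6 = 80.7 km/h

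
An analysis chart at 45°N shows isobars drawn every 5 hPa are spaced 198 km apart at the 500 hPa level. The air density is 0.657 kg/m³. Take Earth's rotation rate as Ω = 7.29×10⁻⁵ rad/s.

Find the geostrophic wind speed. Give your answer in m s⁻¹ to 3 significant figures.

37.3 m s⁻¹

Coriolis parameter at 45°N:
f = 2Ω sin φ = 2 × 7.29×10⁻⁵ × sin 45° = 1.03×10⁻⁴ s⁻¹
Pressure gradient: |∂P/∂n| = 500 Pa / 198000 m = 2.53×10⁻³ Pa/m
Geostrophic balance (pressure-gradient force = Coriolis force):
V_g = (1/(fρ)) |∂P/∂n| = 2.53×10⁻³ / (1.03×10⁻⁴ × 0.657) = 37.3 m/s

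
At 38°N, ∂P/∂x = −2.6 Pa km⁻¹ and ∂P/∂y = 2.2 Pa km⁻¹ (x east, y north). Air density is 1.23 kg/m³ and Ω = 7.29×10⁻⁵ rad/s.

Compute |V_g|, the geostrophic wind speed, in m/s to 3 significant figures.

Coriolis parameter at 38°N:
f = 2Ω sin φ = 2 × 7.29×10⁻⁵ × sin 38° = 8.98×10⁻⁵ s⁻¹
Component geostrophic relations (x east, y north):
u_g = −(1/(fρ)) ∂P/∂y,  v_g = (1/(fρ)) ∂P/∂x
u_g = −(2.2×10⁻³)/(8.98×10⁻⁵ × 1.23) = −19.9 m/s;  v_g = (−2.6×10⁻³)/(8.98×10⁻⁵ × 1.23) = −23.5 m/s
|V_g| = √(u_g² + v_g²) = 30.8 m/s

30.8 m/s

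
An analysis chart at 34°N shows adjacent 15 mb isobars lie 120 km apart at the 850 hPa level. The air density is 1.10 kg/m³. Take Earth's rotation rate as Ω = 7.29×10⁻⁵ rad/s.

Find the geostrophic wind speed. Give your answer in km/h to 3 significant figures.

502 km/h

Coriolis parameter at 34°N:
f = 2Ω sin φ = 2 × 7.29×10⁻⁵ × sin 34° = 8.15×10⁻⁵ s⁻¹
Pressure gradient: |∂P/∂n| = 1500 Pa / 120000 m = 1.25×10⁻² Pa/m
Geostrophic balance (pressure-gradient force = Coriolis force):
V_g = (1/(fρ)) |∂P/∂n| = 1.25×10⁻² / (8.15×10⁻⁵ × 1.10) = 139 m/s
Converting: 139 m/s × 3.6 = 502 km/h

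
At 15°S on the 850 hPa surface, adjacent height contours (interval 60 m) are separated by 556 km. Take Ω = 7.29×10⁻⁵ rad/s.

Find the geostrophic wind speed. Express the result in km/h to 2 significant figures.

100 km/h

Coriolis parameter at 15°S:
f = 2Ω sin φ = 2 × 7.29×10⁻⁵ × sin 15° = 3.77×10⁻⁵ s⁻¹
Height gradient: |∂Z/∂n| = 60 m / 556000 m = 1.08×10⁻⁴
On a pressure surface, geostrophic balance gives V_g = (g/f)|∂Z/∂n|:
V_g = 9.81 × 1.08×10⁻⁴ / 3.77×10⁻⁵ = 28.1 m/s
Converting: 28.1 m/s × 3.6 = 100 km/h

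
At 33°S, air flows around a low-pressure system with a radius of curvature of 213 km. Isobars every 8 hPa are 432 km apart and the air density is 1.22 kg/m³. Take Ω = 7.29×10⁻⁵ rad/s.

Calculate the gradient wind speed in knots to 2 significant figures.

22 knots

Coriolis parameter at 33°S:
f = 2Ω sin φ = 2 × 7.29×10⁻⁵ × sin 33° = 7.94×10⁻⁵ s⁻¹
Pressure gradient: |∂P/∂n| = 800 Pa / 432000 m = 1.85×10⁻³ Pa/m
Geostrophic speed: V_g = |∂P/∂n|/(fρ) = 1.85×10⁻³/(7.94×10⁻⁵ × 1.22) = 19.1 m/s
Around a low, centrifugal force acts outward with Coriolis, so pressure-gradient force balances both:
(1/ρ)|∂P/∂n| = fV + V²/R  →  V² + fR·V − fR·V_g = 0
With fR = 7.94×10⁻⁵ × 213×10³ m = 16.9 m/s:
V = [−fR + √((fR)² + 4 fR V_g)]/2 = [−16.9 + √(16.9² + 4×16.9×19.1)]/2 = 11.4 m/s
Subgeostrophic (V < V_g = 19.1 m/s), as expected around a low.
Converting: 11.4 m/s × 1.944 = 22 knots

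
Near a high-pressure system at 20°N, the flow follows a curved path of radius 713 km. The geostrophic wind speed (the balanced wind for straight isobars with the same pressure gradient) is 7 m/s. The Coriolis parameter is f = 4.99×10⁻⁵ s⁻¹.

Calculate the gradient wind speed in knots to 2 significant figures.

19 knots

Around a high, pressure-gradient force acts outward with centrifugal, so Coriolis balances both:
fV = (1/ρ)|∂P/∂n| + V²/R  →  V² − fR·V + fR·V_g = 0
With fR = 4.99×10⁻⁵ × 713×10³ m = 35.6 m/s:
V = [fR − √((fR)² − 4 fR V_g)]/2 = [35.6 − √(35.6² − 4×35.6×7)]/2 = 9.58 m/s
Supergeostrophic (V > V_g = 7 m/s), as expected around a high.
Converting: 9.58 m/s × 1.944 = 19 knots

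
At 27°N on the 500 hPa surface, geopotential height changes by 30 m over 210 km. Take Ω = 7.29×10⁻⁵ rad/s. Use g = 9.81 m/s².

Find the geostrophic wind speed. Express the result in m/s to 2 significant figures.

21 m/s

Coriolis parameter at 27°N:
f = 2Ω sin φ = 2 × 7.29×10⁻⁵ × sin 27° = 6.62×10⁻⁵ s⁻¹
Height gradient: |∂Z/∂n| = 30 m / 210000 m = 1.43×10⁻⁴
On a pressure surface, geostrophic balance gives V_g = (g/f)|∂Z/∂n|:
V_g = 9.81 × 1.43×10⁻⁴ / 6.62×10⁻⁵ = 21.2 m/s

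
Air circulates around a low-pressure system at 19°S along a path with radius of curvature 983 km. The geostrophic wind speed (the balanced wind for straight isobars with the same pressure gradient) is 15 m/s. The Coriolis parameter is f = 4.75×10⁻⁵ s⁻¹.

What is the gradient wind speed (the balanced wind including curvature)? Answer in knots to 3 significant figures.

23.2 knots

Around a low, centrifugal force acts outward with Coriolis, so pressure-gradient force balances both:
(1/ρ)|∂P/∂n| = fV + V²/R  →  V² + fR·V − fR·V_g = 0
With fR = 4.75×10⁻⁵ × 983×10³ m = 46.7 m/s:
V = [−fR + √((fR)² + 4 fR V_g)]/2 = [−46.7 + √(46.7² + 4×46.7×15)]/2 = 11.9 m/s
Subgeostrophic (V < V_g = 15 m/s), as expected around a low.
Converting: 11.9 m/s × 1.944 = 23.2 knots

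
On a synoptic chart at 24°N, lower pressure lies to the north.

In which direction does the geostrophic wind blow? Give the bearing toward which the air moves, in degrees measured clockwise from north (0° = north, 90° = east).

The pressure-gradient force points toward the north (bearing 000°).
Geostrophic balance: in the Northern Hemisphere the Coriolis force deflects motion to the right, so the geostrophic wind blows 90° to the right of the pressure-gradient force (low pressure on the left).
Rotating 000° by 90° clockwise gives 090° — the wind blows toward the east.

090°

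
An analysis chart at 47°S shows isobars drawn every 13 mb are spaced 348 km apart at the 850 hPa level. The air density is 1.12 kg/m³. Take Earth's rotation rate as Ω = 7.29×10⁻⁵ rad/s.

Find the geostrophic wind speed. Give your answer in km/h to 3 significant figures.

113 km/h

Coriolis parameter at 47°S:
f = 2Ω sin φ = 2 × 7.29×10⁻⁵ × sin 47° = 1.07×10⁻⁴ s⁻¹
Pressure gradient: |∂P/∂n| = 1300 Pa / 348000 m = 3.74×10⁻³ Pa/m
Geostrophic balance (pressure-gradient force = Coriolis force):
V_g = (1/(fρ)) |∂P/∂n| = 3.74×10⁻³ / (1.07×10⁻⁴ × 1.12) = 31.3 m/s
Converting: 31.3 m/s × 3.6 = 113 km/h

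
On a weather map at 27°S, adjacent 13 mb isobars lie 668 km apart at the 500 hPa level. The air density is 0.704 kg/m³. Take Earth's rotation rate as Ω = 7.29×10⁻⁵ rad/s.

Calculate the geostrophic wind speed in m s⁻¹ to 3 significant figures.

Coriolis parameter at 27°S:
f = 2Ω sin φ = 2 × 7.29×10⁻⁵ × sin 27° = 6.62×10⁻⁵ s⁻¹
Pressure gradient: |∂P/∂n| = 1300 Pa / 668000 m = 1.95×10⁻³ Pa/m
Geostrophic balance (pressure-gradient force = Coriolis force):
V_g = (1/(fρ)) |∂P/∂n| = 1.95×10⁻³ / (6.62×10⁻⁵ × 0.704) = 41.8 m/s

41.8 m s⁻¹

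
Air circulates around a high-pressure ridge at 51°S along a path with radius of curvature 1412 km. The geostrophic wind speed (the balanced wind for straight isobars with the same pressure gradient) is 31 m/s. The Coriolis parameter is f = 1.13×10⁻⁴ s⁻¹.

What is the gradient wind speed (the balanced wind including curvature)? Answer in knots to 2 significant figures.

Around a high, pressure-gradient force acts outward with centrifugal, so Coriolis balances both:
fV = (1/ρ)|∂P/∂n| + V²/R  →  V² − fR·V + fR·V_g = 0
With fR = 1.13×10⁻⁴ × 1412×10³ m = 160 m/s:
V = [fR − √((fR)² − 4 fR V_g)]/2 = [160 − √(160² − 4×160×31)]/2 = 42.1 m/s
Supergeostrophic (V > V_g = 31 m/s), as expected around a high.
Converting: 42.1 m/s × 1.944 = 82 knots

82 knots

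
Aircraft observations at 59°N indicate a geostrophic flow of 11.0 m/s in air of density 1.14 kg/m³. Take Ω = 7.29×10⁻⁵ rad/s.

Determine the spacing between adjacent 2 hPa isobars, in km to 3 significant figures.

128 km

Coriolis parameter at 59°N:
f = 2Ω sin φ = 2 × 7.29×10⁻⁵ × sin 59° = 1.25×10⁻⁴ s⁻¹
Geostrophic balance rearranged: |∂P/∂n| = f ρ V_g
|∂P/∂n| = 1.25×10⁻⁴ × 1.14 × 11.0 = 1.57×10⁻³ Pa/m
Isobar spacing: Δn = ΔP/|∂P/∂n| = 200 Pa / 1.57×10⁻³ Pa/m = 127617 m ≈ 128 km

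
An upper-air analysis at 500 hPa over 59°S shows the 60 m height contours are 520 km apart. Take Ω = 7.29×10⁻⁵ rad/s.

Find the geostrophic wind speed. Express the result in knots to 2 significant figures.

18 knots

Coriolis parameter at 59°S:
f = 2Ω sin φ = 2 × 7.29×10⁻⁵ × sin 59° = 1.25×10⁻⁴ s⁻¹
Height gradient: |∂Z/∂n| = 60 m / 520000 m = 1.15×10⁻⁴
On a pressure surface, geostrophic balance gives V_g = (g/f)|∂Z/∂n|:
V_g = 9.81 × 1.15×10⁻⁴ / 1.25×10⁻⁴ = 9.06 m/s
Converting: 9.06 m/s × 1.944 = 18 knots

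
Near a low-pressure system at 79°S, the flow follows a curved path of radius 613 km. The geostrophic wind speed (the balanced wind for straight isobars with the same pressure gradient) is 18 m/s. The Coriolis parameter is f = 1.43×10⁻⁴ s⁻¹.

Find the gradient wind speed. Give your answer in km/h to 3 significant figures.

55.2 km/h

Around a low, centrifugal force acts outward with Coriolis, so pressure-gradient force balances both:
(1/ρ)|∂P/∂n| = fV + V²/R  →  V² + fR·V − fR·V_g = 0
With fR = 1.43×10⁻⁴ × 613×10³ m = 87.7 m/s:
V = [−fR + √((fR)² + 4 fR V_g)]/2 = [−87.7 + √(87.7² + 4×87.7×18)]/2 = 15.3 m/s
Subgeostrophic (V < V_g = 18 m/s), as expected around a low.
Converting: 15.3 m/s × 3.6 = 55.2 km/h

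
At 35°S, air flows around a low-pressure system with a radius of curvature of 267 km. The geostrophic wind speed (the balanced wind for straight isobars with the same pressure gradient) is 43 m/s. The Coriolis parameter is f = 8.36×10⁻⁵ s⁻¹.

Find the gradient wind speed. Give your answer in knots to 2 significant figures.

42 knots

Around a low, centrifugal force acts outward with Coriolis, so pressure-gradient force balances both:
(1/ρ)|∂P/∂n| = fV + V²/R  →  V² + fR·V − fR·V_g = 0
With fR = 8.36×10⁻⁵ × 267×10³ m = 22.3 m/s:
V = [−fR + √((fR)² + 4 fR V_g)]/2 = [−22.3 + √(22.3² + 4×22.3×43)]/2 = 21.8 m/s
Subgeostrophic (V < V_g = 43 m/s), as expected around a low.
Converting: 21.8 m/s × 1.944 = 42 knots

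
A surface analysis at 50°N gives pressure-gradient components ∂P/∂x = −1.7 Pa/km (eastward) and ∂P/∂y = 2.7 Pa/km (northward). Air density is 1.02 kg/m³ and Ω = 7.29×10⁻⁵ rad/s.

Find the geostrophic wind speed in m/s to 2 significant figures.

28 m/s

Coriolis parameter at 50°N:
f = 2Ω sin φ = 2 × 7.29×10⁻⁵ × sin 50° = 1.12×10⁻⁴ s⁻¹
Component geostrophic relations (x east, y north):
u_g = −(1/(fρ)) ∂P/∂y,  v_g = (1/(fρ)) ∂P/∂x
u_g = −(2.7×10⁻³)/(1.12×10⁻⁴ × 1.02) = −23.7 m/s;  v_g = (−1.7×10⁻³)/(1.12×10⁻⁴ × 1.02) = −14.9 m/s
|V_g| = √(u_g² + v_g²) = 28.0 m/s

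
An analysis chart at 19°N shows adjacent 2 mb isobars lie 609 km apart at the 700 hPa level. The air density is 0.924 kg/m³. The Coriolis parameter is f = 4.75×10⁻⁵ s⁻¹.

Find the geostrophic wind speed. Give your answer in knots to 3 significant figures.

14.5 knots

Pressure gradient: |∂P/∂n| = 200 Pa / 609000 m = 3.28×10⁻⁴ Pa/m
Geostrophic balance (pressure-gradient force = Coriolis force):
V_g = (1/(fρ)) |∂P/∂n| = 3.28×10⁻⁴ / (4.75×10⁻⁵ × 0.924) = 7.48 m/s
Converting: 7.48 m/s × 1.944 = 14.5 knots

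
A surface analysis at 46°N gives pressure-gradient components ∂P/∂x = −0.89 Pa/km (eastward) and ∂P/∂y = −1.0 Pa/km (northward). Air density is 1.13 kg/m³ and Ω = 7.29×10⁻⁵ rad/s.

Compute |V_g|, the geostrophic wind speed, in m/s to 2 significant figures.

Coriolis parameter at 46°N:
f = 2Ω sin φ = 2 × 7.29×10⁻⁵ × sin 46° = 1.05×10⁻⁴ s⁻¹
Component geostrophic relations (x east, y north):
u_g = −(1/(fρ)) ∂P/∂y,  v_g = (1/(fρ)) ∂P/∂x
u_g = −(−1.0×10⁻³)/(1.05×10⁻⁴ × 1.13) = 8.44 m/s;  v_g = (−0.89×10⁻³)/(1.05×10⁻⁴ × 1.13) = −7.51 m/s
|V_g| = √(u_g² + v_g²) = 11.3 m/s

11 m/s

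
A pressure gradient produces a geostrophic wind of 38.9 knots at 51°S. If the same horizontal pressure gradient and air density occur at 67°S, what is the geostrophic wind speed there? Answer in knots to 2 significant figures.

With the same pressure gradient and density, V_g ∝ 1/f ∝ 1/sin φ.
V₂ = V₁ · sin φ₁ / sin φ₂ = 38.9 × sin 51° / sin 67°
V₂ = 38.9 × 0.7771/0.9205 = 33 knots

33 knots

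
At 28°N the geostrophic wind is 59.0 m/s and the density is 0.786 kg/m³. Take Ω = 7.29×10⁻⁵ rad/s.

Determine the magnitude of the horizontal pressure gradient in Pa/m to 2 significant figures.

Coriolis parameter at 28°N:
f = 2Ω sin φ = 2 × 7.29×10⁻⁵ × sin 28° = 6.84×10⁻⁵ s⁻¹
Geostrophic balance rearranged: |∂P/∂n| = f ρ V_g
|∂P/∂n| = 6.84×10⁻⁵ × 0.786 × 59.0 = 3.17×10⁻³ Pa/m

3.2×10⁻³ Pa/m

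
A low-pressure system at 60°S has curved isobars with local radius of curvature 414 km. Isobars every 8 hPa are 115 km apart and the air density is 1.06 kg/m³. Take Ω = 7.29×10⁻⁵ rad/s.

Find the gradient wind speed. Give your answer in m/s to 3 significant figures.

32.2 m/s

Coriolis parameter at 60°S:
f = 2Ω sin φ = 2 × 7.29×10⁻⁵ × sin 60° = 1.26×10⁻⁴ s⁻¹
Pressure gradient: |∂P/∂n| = 800 Pa / 115000 m = 6.96×10⁻³ Pa/m
Geostrophic speed: V_g = |∂P/∂n|/(fρ) = 6.96×10⁻³/(1.26×10⁻⁴ × 1.06) = 52.0 m/s
Around a low, centrifugal force acts outward with Coriolis, so pressure-gradient force balances both:
(1/ρ)|∂P/∂n| = fV + V²/R  →  V² + fR·V − fR·V_g = 0
With fR = 1.26×10⁻⁴ × 414×10³ m = 52.3 m/s:
V = [−fR + √((fR)² + 4 fR V_g)]/2 = [−52.3 + √(52.3² + 4×52.3×52)]/2 = 32.2 m/s
Subgeostrophic (V < V_g = 52 m/s), as expected around a low.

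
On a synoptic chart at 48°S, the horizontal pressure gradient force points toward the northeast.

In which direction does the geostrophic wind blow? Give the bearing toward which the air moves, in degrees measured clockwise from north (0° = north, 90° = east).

The pressure-gradient force points toward the northeast (bearing 045°).
Geostrophic balance: in the Southern Hemisphere the Coriolis force deflects motion to the left, so the geostrophic wind blows 90° to the left of the pressure-gradient force (low pressure on the right).
Rotating 045° by 90° counterclockwise gives 315° — the wind blows toward the northwest.

315°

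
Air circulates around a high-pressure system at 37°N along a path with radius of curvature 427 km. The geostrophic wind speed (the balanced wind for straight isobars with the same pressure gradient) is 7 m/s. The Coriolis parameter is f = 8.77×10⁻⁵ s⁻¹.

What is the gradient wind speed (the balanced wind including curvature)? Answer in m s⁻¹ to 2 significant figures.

9.3 m s⁻¹

Around a high, pressure-gradient force acts outward with centrifugal, so Coriolis balances both:
fV = (1/ρ)|∂P/∂n| + V²/R  →  V² − fR·V + fR·V_g = 0
With fR = 8.77×10⁻⁵ × 427×10³ m = 37.4 m/s:
V = [fR − √((fR)² − 4 fR V_g)]/2 = [37.4 − √(37.4² − 4×37.4×7)]/2 = 9.32 m/s
Supergeostrophic (V > V_g = 7 m/s), as expected around a high.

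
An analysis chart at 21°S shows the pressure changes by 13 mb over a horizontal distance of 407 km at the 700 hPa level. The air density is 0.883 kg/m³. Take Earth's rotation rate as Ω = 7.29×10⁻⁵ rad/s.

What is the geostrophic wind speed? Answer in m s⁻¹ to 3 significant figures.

Coriolis parameter at 21°S:
f = 2Ω sin φ = 2 × 7.29×10⁻⁵ × sin 21° = 5.23×10⁻⁵ s⁻¹
Pressure gradient: |∂P/∂n| = 1300 Pa / 407000 m = 3.19×10⁻³ Pa/m
Geostrophic balance (pressure-gradient force = Coriolis force):
V_g = (1/(fρ)) |∂P/∂n| = 3.19×10⁻³ / (5.23×10⁻⁵ × 0.883) = 69.2 m/s

69.2 m s⁻¹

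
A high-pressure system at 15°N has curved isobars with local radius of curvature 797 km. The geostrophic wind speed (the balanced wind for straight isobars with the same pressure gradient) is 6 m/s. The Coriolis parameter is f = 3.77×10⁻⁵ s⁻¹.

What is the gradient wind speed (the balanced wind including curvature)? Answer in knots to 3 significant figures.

16.1 knots

Around a high, pressure-gradient force acts outward with centrifugal, so Coriolis balances both:
fV = (1/ρ)|∂P/∂n| + V²/R  →  V² − fR·V + fR·V_g = 0
With fR = 3.77×10⁻⁵ × 797×10³ m = 30.0 m/s:
V = [fR − √((fR)² − 4 fR V_g)]/2 = [30.0 − √(30.0² − 4×30.0×6)]/2 = 8.28 m/s
Supergeostrophic (V > V_g = 6 m/s), as expected around a high.
Converting: 8.28 m/s × 1.944 = 16.1 knots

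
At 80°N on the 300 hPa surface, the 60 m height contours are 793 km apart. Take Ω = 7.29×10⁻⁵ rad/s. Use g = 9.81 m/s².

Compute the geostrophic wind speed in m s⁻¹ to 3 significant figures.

5.17 m s⁻¹

Coriolis parameter at 80°N:
f = 2Ω sin φ = 2 × 7.29×10⁻⁵ × sin 80° = 1.44×10⁻⁴ s⁻¹
Height gradient: |∂Z/∂n| = 60 m / 793000 m = 7.57×10⁻⁵
On a pressure surface, geostrophic balance gives V_g = (g/f)|∂Z/∂n|:
V_g = 9.81 × 7.57×10⁻⁵ / 1.44×10⁻⁴ = 5.17 m/s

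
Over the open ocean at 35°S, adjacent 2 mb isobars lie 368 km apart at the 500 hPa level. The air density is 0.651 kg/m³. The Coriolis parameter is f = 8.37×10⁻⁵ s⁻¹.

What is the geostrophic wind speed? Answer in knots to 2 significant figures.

19 knots

Pressure gradient: |∂P/∂n| = 200 Pa / 368000 m = 5.43×10⁻⁴ Pa/m
Geostrophic balance (pressure-gradient force = Coriolis force):
V_g = (1/(fρ)) |∂P/∂n| = 5.43×10⁻⁴ / (8.37×10⁻⁵ × 0.651) = 9.97 m/s
Converting: 9.97 m/s × 1.944 = 19 knots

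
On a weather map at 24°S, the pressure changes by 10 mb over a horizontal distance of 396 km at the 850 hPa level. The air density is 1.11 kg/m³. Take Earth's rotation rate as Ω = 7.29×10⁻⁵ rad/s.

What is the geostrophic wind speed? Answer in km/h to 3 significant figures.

138 km/h

Coriolis parameter at 24°S:
f = 2Ω sin φ = 2 × 7.29×10⁻⁵ × sin 24° = 5.93×10⁻⁵ s⁻¹
Pressure gradient: |∂P/∂n| = 1000 Pa / 396000 m = 2.53×10⁻³ Pa/m
Geostrophic balance (pressure-gradient force = Coriolis force):
V_g = (1/(fρ)) |∂P/∂n| = 2.53×10⁻³ / (5.93×10⁻⁵ × 1.11) = 38.4 m/s
Converting: 38.4 m/s × 3.6 = 138 km/h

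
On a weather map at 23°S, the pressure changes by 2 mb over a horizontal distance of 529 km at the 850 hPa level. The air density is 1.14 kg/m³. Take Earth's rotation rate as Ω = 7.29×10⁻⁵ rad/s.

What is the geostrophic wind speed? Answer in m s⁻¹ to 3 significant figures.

5.82 m s⁻¹

Coriolis parameter at 23°S:
f = 2Ω sin φ = 2 × 7.29×10⁻⁵ × sin 23° = 5.70×10⁻⁵ s⁻¹
Pressure gradient: |∂P/∂n| = 200 Pa / 529000 m = 3.78×10⁻⁴ Pa/m
Geostrophic balance (pressure-gradient force = Coriolis force):
V_g = (1/(fρ)) |∂P/∂n| = 3.78×10⁻⁴ / (5.70×10⁻⁵ × 1.14) = 5.82 m/s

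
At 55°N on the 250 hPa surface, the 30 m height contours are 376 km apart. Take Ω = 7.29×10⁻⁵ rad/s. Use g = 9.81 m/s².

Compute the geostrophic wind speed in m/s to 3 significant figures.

6.55 m/s

Coriolis parameter at 55°N:
f = 2Ω sin φ = 2 × 7.29×10⁻⁵ × sin 55° = 1.19×10⁻⁴ s⁻¹
Height gradient: |∂Z/∂n| = 30 m / 376000 m = 7.98×10⁻⁵
On a pressure surface, geostrophic balance gives V_g = (g/f)|∂Z/∂n|:
V_g = 9.81 × 7.98×10⁻⁵ / 1.19×10⁻⁴ = 6.55 m/s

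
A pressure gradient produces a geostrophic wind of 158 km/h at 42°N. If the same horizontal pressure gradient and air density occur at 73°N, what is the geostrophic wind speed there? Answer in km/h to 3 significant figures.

With the same pressure gradient and density, V_g ∝ 1/f ∝ 1/sin φ.
V₂ = V₁ · sin φ₁ / sin φ₂ = 158 × sin 42° / sin 73°
V₂ = 158 × 0.6691/0.9563 = 111 km/h

111 km/h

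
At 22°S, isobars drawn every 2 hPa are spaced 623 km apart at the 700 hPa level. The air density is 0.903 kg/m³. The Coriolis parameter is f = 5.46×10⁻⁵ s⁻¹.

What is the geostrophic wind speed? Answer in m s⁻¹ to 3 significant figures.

6.51 m s⁻¹

Pressure gradient: |∂P/∂n| = 200 Pa / 623000 m = 3.21×10⁻⁴ Pa/m
Geostrophic balance (pressure-gradient force = Coriolis force):
V_g = (1/(fρ)) |∂P/∂n| = 3.21×10⁻⁴ / (5.46×10⁻⁵ × 0.903) = 6.51 m/s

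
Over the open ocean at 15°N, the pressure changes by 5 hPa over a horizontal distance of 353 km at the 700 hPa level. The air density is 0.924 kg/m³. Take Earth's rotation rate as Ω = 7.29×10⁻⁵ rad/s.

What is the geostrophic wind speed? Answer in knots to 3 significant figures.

Coriolis parameter at 15°N:
f = 2Ω sin φ = 2 × 7.29×10⁻⁵ × sin 15° = 3.77×10⁻⁵ s⁻¹
Pressure gradient: |∂P/∂n| = 500 Pa / 353000 m = 1.42×10⁻³ Pa/m
Geostrophic balance (pressure-gradient force = Coriolis force):
V_g = (1/(fρ)) |∂P/∂n| = 1.42×10⁻³ / (3.77×10⁻⁵ × 0.924) = 40.6 m/s
Converting: 40.6 m/s × 1.944 = 79.0 knots

79.0 knots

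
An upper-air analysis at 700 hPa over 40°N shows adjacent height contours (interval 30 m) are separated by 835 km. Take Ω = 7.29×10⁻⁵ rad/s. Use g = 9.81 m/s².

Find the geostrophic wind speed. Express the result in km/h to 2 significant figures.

14 km/h

Coriolis parameter at 40°N:
f = 2Ω sin φ = 2 × 7.29×10⁻⁵ × sin 40° = 9.37×10⁻⁵ s⁻¹
Height gradient: |∂Z/∂n| = 30 m / 835000 m = 3.59×10⁻⁵
On a pressure surface, geostrophic balance gives V_g = (g/f)|∂Z/∂n|:
V_g = 9.81 × 3.59×10⁻⁵ / 9.37×10⁻⁵ = 3.76 m/s
Converting: 3.76 m/s × 3.6 = 14 km/h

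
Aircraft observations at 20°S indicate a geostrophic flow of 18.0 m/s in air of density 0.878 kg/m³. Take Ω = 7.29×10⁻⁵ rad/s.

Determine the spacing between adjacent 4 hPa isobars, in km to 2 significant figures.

Coriolis parameter at 20°S:
f = 2Ω sin φ = 2 × 7.29×10⁻⁵ × sin 20° = 4.99×10⁻⁵ s⁻¹
Geostrophic balance rearranged: |∂P/∂n| = f ρ V_g
|∂P/∂n| = 4.99×10⁻⁵ × 0.878 × 18.0 = 7.88×10⁻⁴ Pa/m
Isobar spacing: Δn = ΔP/|∂P/∂n| = 400 Pa / 7.88×10⁻⁴ Pa/m = 507556 m ≈ 510 km

510 km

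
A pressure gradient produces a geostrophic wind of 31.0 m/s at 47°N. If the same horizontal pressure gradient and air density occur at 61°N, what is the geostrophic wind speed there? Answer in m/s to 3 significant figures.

25.9 m/s

With the same pressure gradient and density, V_g ∝ 1/f ∝ 1/sin φ.
V₂ = V₁ · sin φ₁ / sin φ₂ = 31.0 × sin 47° / sin 61°
V₂ = 31.0 × 0.7314/0.8746 = 25.9 m/s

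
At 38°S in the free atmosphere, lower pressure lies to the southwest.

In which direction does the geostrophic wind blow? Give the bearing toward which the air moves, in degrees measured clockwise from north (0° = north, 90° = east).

The pressure-gradient force points toward the southwest (bearing 225°).
Geostrophic balance: in the Southern Hemisphere the Coriolis force deflects motion to the left, so the geostrophic wind blows 90° to the left of the pressure-gradient force (low pressure on the right).
Rotating 225° by 90° counterclockwise gives 135° — the wind blows toward the southeast.

135°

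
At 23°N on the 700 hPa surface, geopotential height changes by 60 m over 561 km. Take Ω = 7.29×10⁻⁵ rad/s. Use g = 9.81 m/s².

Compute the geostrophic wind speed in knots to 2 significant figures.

Coriolis parameter at 23°N:
f = 2Ω sin φ = 2 × 7.29×10⁻⁵ × sin 23° = 5.70×10⁻⁵ s⁻¹
Height gradient: |∂Z/∂n| = 60 m / 561000 m = 1.07×10⁻⁴
On a pressure surface, geostrophic balance gives V_g = (g/f)|∂Z/∂n|:
V_g = 9.81 × 1.07×10⁻⁴ / 5.70×10⁻⁵ = 18.4 m/s
Converting: 18.4 m/s × 1.944 = 36 knots

36 knots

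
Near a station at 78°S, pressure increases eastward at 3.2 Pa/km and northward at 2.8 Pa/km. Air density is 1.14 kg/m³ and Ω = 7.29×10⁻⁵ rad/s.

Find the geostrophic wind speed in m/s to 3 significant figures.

Coriolis parameter at 78°S:
f = 2Ω sin φ = 2 × 7.29×10⁻⁵ × sin 78° = 1.43×10⁻⁴ s⁻¹
In the Southern Hemisphere f is negative: f = −1.43×10⁻⁴ s⁻¹.
Component geostrophic relations (x east, y north):
u_g = −(1/(fρ)) ∂P/∂y,  v_g = (1/(fρ)) ∂P/∂x
u_g = −(2.8×10⁻³)/(−1.43×10⁻⁴ × 1.14) = 17.2 m/s;  v_g = (3.2×10⁻³)/(−1.43×10⁻⁴ × 1.14) = −19.7 m/s
|V_g| = √(u_g² + v_g²) = 26.2 m/s

26.2 m/s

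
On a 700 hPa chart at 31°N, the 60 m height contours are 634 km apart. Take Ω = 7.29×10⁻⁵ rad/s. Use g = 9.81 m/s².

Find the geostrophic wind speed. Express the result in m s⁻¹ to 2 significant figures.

12 m s⁻¹

Coriolis parameter at 31°N:
f = 2Ω sin φ = 2 × 7.29×10⁻⁵ × sin 31° = 7.51×10⁻⁵ s⁻¹
Height gradient: |∂Z/∂n| = 60 m / 634000 m = 9.46×10⁻⁵
On a pressure surface, geostrophic balance gives V_g = (g/f)|∂Z/∂n|:
V_g = 9.81 × 9.46×10⁻⁵ / 7.51×10⁻⁵ = 12.4 m/s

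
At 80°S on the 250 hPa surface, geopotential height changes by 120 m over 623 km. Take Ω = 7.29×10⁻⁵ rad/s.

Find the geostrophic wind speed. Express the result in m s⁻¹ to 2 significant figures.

Coriolis parameter at 80°S:
f = 2Ω sin φ = 2 × 7.29×10⁻⁵ × sin 80° = 1.44×10⁻⁴ s⁻¹
Height gradient: |∂Z/∂n| = 120 m / 623000 m = 1.93×10⁻⁴
On a pressure surface, geostrophic balance gives V_g = (g/f)|∂Z/∂n|:
V_g = 9.81 × 1.93×10⁻⁴ / 1.44×10⁻⁴ = 13.2 m/s

13 m s⁻¹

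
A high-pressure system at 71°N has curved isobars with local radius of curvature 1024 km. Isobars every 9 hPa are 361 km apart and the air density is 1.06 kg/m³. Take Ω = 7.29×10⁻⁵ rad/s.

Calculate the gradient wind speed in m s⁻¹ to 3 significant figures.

Coriolis parameter at 71°N:
f = 2Ω sin φ = 2 × 7.29×10⁻⁵ × sin 71° = 1.38×10⁻⁴ s⁻¹
Pressure gradient: |∂P/∂n| = 900 Pa / 361000 m = 2.49×10⁻³ Pa/m
Geostrophic speed: V_g = |∂P/∂n|/(fρ) = 2.49×10⁻³/(1.38×10⁻⁴ × 1.06) = 17.1 m/s
Around a high, pressure-gradient force acts outward with centrifugal, so Coriolis balances both:
fV = (1/ρ)|∂P/∂n| + V²/R  →  V² − fR·V + fR·V_g = 0
With fR = 1.38×10⁻⁴ × 1024×10³ m = 141 m/s:
V = [fR − √((fR)² − 4 fR V_g)]/2 = [141 − √(141² − 4×141×17.1)]/2 = 19.9 m/s
Supergeostrophic (V > V_g = 17.1 m/s), as expected around a high.

19.9 m s⁻¹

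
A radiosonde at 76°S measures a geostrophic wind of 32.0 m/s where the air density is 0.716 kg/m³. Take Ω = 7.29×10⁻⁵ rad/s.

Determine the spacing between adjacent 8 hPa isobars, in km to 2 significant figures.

250 km

Coriolis parameter at 76°S:
f = 2Ω sin φ = 2 × 7.29×10⁻⁵ × sin 76° = 1.41×10⁻⁴ s⁻¹
Geostrophic balance rearranged: |∂P/∂n| = f ρ V_g
|∂P/∂n| = 1.41×10⁻⁴ × 0.716 × 32.0 = 3.24×10⁻³ Pa/m
Isobar spacing: Δn = ΔP/|∂P/∂n| = 800 Pa / 3.24×10⁻³ Pa/m = 246811 m ≈ 250 km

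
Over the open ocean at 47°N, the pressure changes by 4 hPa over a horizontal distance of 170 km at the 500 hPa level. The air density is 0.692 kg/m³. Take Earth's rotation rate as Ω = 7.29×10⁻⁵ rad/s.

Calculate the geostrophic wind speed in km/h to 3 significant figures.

Coriolis parameter at 47°N:
f = 2Ω sin φ = 2 × 7.29×10⁻⁵ × sin 47° = 1.07×10⁻⁴ s⁻¹
Pressure gradient: |∂P/∂n| = 400 Pa / 170000 m = 2.35×10⁻³ Pa/m
Geostrophic balance (pressure-gradient force = Coriolis force):
V_g = (1/(fρ)) |∂P/∂n| = 2.35×10⁻³ / (1.07×10⁻⁴ × 0.692) = 31.9 m/s
Converting: 31.9 m/s × 3.6 = 115 km/h

115 km/h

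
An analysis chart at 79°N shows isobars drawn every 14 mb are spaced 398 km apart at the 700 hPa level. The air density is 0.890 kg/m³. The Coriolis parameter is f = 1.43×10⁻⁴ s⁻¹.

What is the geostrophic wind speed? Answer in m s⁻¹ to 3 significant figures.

Pressure gradient: |∂P/∂n| = 1400 Pa / 398000 m = 3.52×10⁻³ Pa/m
Geostrophic balance (pressure-gradient force = Coriolis force):
V_g = (1/(fρ)) |∂P/∂n| = 3.52×10⁻³ / (1.43×10⁻⁴ × 0.890) = 27.6 m/s

27.6 m s⁻¹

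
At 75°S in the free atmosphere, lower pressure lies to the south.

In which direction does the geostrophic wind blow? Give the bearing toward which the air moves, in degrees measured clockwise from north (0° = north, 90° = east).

The pressure-gradient force points toward the south (bearing 180°).
Geostrophic balance: in the Southern Hemisphere the Coriolis force deflects motion to the left, so the geostrophic wind blows 90° to the left of the pressure-gradient force (low pressure on the right).
Rotating 180° by 90° counterclockwise gives 090° — the wind blows toward the east.

090°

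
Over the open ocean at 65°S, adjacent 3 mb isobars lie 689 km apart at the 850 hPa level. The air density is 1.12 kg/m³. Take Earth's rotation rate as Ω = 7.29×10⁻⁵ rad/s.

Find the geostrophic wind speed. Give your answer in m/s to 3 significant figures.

2.94 m/s

Coriolis parameter at 65°S:
f = 2Ω sin φ = 2 × 7.29×10⁻⁵ × sin 65° = 1.32×10⁻⁴ s⁻¹
Pressure gradient: |∂P/∂n| = 300 Pa / 689000 m = 4.35×10⁻⁴ Pa/m
Geostrophic balance (pressure-gradient force = Coriolis force):
V_g = (1/(fρ)) |∂P/∂n| = 4.35×10⁻⁴ / (1.32×10⁻⁴ × 1.12) = 2.94 m/s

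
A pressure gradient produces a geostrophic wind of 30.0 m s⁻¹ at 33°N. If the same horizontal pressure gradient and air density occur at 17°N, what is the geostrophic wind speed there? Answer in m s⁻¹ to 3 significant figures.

55.9 m s⁻¹

With the same pressure gradient and density, V_g ∝ 1/f ∝ 1/sin φ.
V₂ = V₁ · sin φ₁ / sin φ₂ = 30.0 × sin 33° / sin 17°
V₂ = 30.0 × 0.5446/0.2924 = 55.9 m s⁻¹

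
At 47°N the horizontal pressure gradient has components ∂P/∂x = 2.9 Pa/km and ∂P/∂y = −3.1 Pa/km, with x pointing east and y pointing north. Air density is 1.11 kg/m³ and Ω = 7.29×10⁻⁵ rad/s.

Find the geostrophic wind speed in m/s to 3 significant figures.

35.9 m/s

Coriolis parameter at 47°N:
f = 2Ω sin φ = 2 × 7.29×10⁻⁵ × sin 47° = 1.07×10⁻⁴ s⁻¹
Component geostrophic relations (x east, y north):
u_g = −(1/(fρ)) ∂P/∂y,  v_g = (1/(fρ)) ∂P/∂x
u_g = −(−3.1×10⁻³)/(1.07×10⁻⁴ × 1.11) = 26.2 m/s;  v_g = (2.9×10⁻³)/(1.07×10⁻⁴ × 1.11) = 24.5 m/s
|V_g| = √(u_g² + v_g²) = 35.9 m/s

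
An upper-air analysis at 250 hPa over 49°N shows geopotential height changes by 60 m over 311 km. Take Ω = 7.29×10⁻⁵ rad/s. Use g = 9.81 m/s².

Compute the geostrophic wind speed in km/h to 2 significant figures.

62 km/h

Coriolis parameter at 49°N:
f = 2Ω sin φ = 2 × 7.29×10⁻⁵ × sin 49° = 1.10×10⁻⁴ s⁻¹
Height gradient: |∂Z/∂n| = 60 m / 311000 m = 1.93×10⁻⁴
On a pressure surface, geostrophic balance gives V_g = (g/f)|∂Z/∂n|:
V_g = 9.81 × 1.93×10⁻⁴ / 1.10×10⁻⁴ = 17.2 m/s
Converting: 17.2 m/s × 3.6 = 62 km/h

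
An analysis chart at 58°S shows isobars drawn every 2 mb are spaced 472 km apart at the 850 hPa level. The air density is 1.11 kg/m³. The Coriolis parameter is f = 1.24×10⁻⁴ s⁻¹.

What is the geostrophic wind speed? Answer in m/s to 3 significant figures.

3.08 m/s

Pressure gradient: |∂P/∂n| = 200 Pa / 472000 m = 4.24×10⁻⁴ Pa/m
Geostrophic balance (pressure-gradient force = Coriolis force):
V_g = (1/(fρ)) |∂P/∂n| = 4.24×10⁻⁴ / (1.24×10⁻⁴ × 1.11) = 3.08 m/s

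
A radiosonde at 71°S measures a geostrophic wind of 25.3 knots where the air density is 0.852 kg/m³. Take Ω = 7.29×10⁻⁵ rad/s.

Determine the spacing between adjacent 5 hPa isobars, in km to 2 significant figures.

330 km

Coriolis parameter at 71°S:
f = 2Ω sin φ = 2 × 7.29×10⁻⁵ × sin 71° = 1.38×10⁻⁴ s⁻¹
Wind speed in SI: 25.3 knots = 13.0 m/s
Geostrophic balance rearranged: |∂P/∂n| = f ρ V_g
|∂P/∂n| = 1.38×10⁻⁴ × 0.852 × 13.0 = 1.53×10⁻³ Pa/m
Isobar spacing: Δn = ΔP/|∂P/∂n| = 500 Pa / 1.53×10⁻³ Pa/m = 327073 m ≈ 330 km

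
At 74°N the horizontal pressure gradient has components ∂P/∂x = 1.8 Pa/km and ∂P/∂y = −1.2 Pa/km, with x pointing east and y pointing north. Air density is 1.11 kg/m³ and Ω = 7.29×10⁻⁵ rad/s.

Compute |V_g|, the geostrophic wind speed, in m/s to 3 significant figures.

Coriolis parameter at 74°N:
f = 2Ω sin φ = 2 × 7.29×10⁻⁵ × sin 74° = 1.40×10⁻⁴ s⁻¹
Component geostrophic relations (x east, y north):
u_g = −(1/(fρ)) ∂P/∂y,  v_g = (1/(fρ)) ∂P/∂x
u_g = −(−1.2×10⁻³)/(1.40×10⁻⁴ × 1.11) = 7.71 m/s;  v_g = (1.8×10⁻³)/(1.40×10⁻⁴ × 1.11) = 11.6 m/s
|V_g| = √(u_g² + v_g²) = 13.9 m/s

13.9 m/s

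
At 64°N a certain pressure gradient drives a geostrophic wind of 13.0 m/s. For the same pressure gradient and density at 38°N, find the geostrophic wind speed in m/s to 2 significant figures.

With the same pressure gradient and density, V_g ∝ 1/f ∝ 1/sin φ.
V₂ = V₁ · sin φ₁ / sin φ₂ = 13.0 × sin 64° / sin 38°
V₂ = 13.0 × 0.8988/0.6157 = 19 m/s

19 m/s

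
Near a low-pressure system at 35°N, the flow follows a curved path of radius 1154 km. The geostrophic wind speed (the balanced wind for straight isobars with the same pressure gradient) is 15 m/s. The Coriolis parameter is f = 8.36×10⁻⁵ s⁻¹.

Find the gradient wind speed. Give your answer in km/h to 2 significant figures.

48 km/h

Around a low, centrifugal force acts outward with Coriolis, so pressure-gradient force balances both:
(1/ρ)|∂P/∂n| = fV + V²/R  →  V² + fR·V − fR·V_g = 0
With fR = 8.36×10⁻⁵ × 1154×10³ m = 96.5 m/s:
V = [−fR + √((fR)² + 4 fR V_g)]/2 = [−96.5 + √(96.5² + 4×96.5×15)]/2 = 13.2 m/s
Subgeostrophic (V < V_g = 15 m/s), as expected around a low.
Converting: 13.2 m/s × 3.6 = 48 km/h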